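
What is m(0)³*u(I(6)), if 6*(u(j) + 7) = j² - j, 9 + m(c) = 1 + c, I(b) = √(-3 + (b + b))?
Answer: 3072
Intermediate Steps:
I(b) = √(-3 + 2*b)
m(c) = -8 + c (m(c) = -9 + (1 + c) = -8 + c)
u(j) = -7 - j/6 + j²/6 (u(j) = -7 + (j² - j)/6 = -7 + (-j/6 + j²/6) = -7 - j/6 + j²/6)
m(0)³*u(I(6)) = (-8 + 0)³*(-7 - √(-3 + 2*6)/6 + (√(-3 + 2*6))²/6) = (-8)³*(-7 - √(-3 + 12)/6 + (√(-3 + 12))²/6) = -512*(-7 - √9/6 + (√9)²/6) = -512*(-7 - ⅙*3 + (⅙)*3²) = -512*(-7 - ½ + (⅙)*9) = -512*(-7 - ½ + 3/2) = -512*(-6) = 3072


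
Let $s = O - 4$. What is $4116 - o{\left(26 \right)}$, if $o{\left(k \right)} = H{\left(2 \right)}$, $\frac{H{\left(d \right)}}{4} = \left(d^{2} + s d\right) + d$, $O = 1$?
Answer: $4116$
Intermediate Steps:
$s = -3$ ($s = 1 - 4 = -3$)
$H{\left(d \right)} = - 8 d + 4 d^{2}$ ($H{\left(d \right)} = 4 \left(\left(d^{2} - 3 d\right) + d\right) = 4 \left(d^{2} - 2 d\right) = - 8 d + 4 d^{2}$)
$o{\left(k \right)} = 0$ ($o{\left(k \right)} = 4 \cdot 2 \left(-2 + 2\right) = 4 \cdot 2 \cdot 0 = 0$)
$4116 - o{\left(26 \right)} = 4116 - 0 = 4116 + 0 = 4116$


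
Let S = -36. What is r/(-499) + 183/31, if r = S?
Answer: 92433/15469 ≈ 5.9754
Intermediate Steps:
r = -36
r/(-499) + 183/31 = -36/(-499) + 183/31 = -36*(-1/499) + 183*(1/31) = 36/499 + 183/31 = 92433/15469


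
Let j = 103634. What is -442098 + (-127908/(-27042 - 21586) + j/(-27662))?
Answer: -74336078139148/168143467 ≈ -4.4210e+5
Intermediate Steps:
-442098 + (-127908/(-27042 - 21586) + j/(-27662)) = -442098 + (-127908/(-27042 - 21586) + 103634/(-27662)) = -442098 + (-127908/(-48628) + 103634*(-1/27662)) = -442098 + (-127908*(-1/48628) - 51817/13831) = -442098 + (31977/12157 - 51817/13831) = -442098 - 187665382/168143467 = -74336078139148/168143467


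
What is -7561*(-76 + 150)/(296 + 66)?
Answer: -279757/181 ≈ -1545.6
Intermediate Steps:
-7561*(-76 + 150)/(296 + 66) = -559514/362 = -7561*37/181 = -279757/181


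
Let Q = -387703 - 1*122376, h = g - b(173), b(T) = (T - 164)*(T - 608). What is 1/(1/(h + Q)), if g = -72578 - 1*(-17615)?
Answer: -561127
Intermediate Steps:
g = -54963 (g = -72578 + 17615 = -54963)
b(T) = (-608 + T)*(-164 + T) (b(T) = (-164 + T)*(-608 + T) = (-608 + T)*(-164 + T))
h = -51048 (h = -54963 - (99712 + 173² - 772*173) = -54963 - (99712 + 29929 - 133556) = -54963 - 1*(-3915) = -54963 + 3915 = -51048)
Q = -510079 (Q = -387703 - 122376 = -510079)
1/(1/(h + Q)) = 1/(1/(-51048 - 510079)) = 1/(1/(-561127)) = 1/(-1/561127) = -561127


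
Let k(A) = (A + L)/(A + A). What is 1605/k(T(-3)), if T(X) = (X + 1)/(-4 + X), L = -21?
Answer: -1284/29 ≈ -44.276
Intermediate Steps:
T(X) = (1 + X)/(-4 + X)
k(A) = (-21 + A)/(2*A) (k(A) = (A - 21)/(A + A) = (-21 + A)/((2*A)) = (-21 + A)*(1/(2*A)) = (-21 + A)/(2*A))
1605/k(T(-3)) = 1605/(((-21 + (1 - 3)/(-4 - 3))/(2*(((1 - 3)/(-4 - 3)))))) = 1605/(((-21 - 2/(-7))/(2*((-2/(-7)))))) = 1605/(((-21 - ⅐*(-2))/(2*((-⅐*(-2)))))) = 1605/(((-21 + 2/7)/(2*(2/7)))) = 1605/(((½)*(7/2)*(-145/7))) = 1605/(-145/4) = 1605*(-4/145) = -1284/29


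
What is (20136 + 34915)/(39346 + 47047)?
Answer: 55051/86393 ≈ 0.63722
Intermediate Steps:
(20136 + 34915)/(39346 + 47047) = 55051/86393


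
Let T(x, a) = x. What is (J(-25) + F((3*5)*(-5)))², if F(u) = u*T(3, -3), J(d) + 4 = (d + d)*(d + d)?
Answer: 5157441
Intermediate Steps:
J(d) = -4 + 4*d² (J(d) = -4 + (d + d)*(d + d) = -4 + (2*d)*(2*d) = -4 + 4*d²)
F(u) = 3*u (F(u) = u*3 = 3*u)
(J(-25) + F((3*5)*(-5)))² = ((-4 + 4*(-25)²) + 3*((3*5)*(-5)))² = ((-4 + 4*625) + 3*(15*(-5)))² = ((-4 + 2500) + 3*(-75))² = (2496 - 225)² = 2271² = 5157441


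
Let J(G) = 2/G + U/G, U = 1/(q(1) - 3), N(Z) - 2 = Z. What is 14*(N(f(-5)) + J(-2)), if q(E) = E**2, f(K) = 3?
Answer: 119/2 ≈ 59.500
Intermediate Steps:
N(Z) = 2 + Z
U = -1/2 (U = 1/(1**2 - 3) = 1/(1 - 3) = 1/(-2) = -1/2 ≈ -0.50000)
J(G) = 3/(2*G) (J(G) = 2/G - 1/(2*G) = 3/(2*G))
14*(N(f(-5)) + J(-2)) = 14*((2 + 3) + (3/2)/(-2)) = 14*(5 + (3/2)*(-1/2)) = 14*(5 - 3/4) = 14*(17/4) = 119/2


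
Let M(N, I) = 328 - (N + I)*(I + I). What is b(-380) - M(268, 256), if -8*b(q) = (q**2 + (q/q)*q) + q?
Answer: 250005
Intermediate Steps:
b(q) = -q/4 - q**2/8 (b(q) = -((q**2 + (q/q)*q) + q)/8 = -((q**2 + 1*q) + q)/8 = -((q**2 + q) + q)/8 = -((q + q**2) + q)/8 = -(q**2 + 2*q)/8 = -q/4 - q**2/8)
M(N, I) = 328 - 2*I*(I + N) (M(N, I) = 328 - (I + N)*2*I = 328 - 2*I*(I + N))
b(-380) - M(268, 256) = -1/8*(-380)*(2 - 380) - (328 - 2*256**2 - 2*256*268) = -1/8*(-380)*(-378) - (328 - 2*65536 - 137216) = -17955 - (328 - 131072 - 137216) = -17955 - 1*(-267960) = -17955 + 267960 = 250005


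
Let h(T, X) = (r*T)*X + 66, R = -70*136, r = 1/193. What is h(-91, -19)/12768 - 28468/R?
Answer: 627582631/209459040 ≈ 2.9962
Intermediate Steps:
r = 1/193 ≈ 0.0051813
R = -9520
h(T, X) = 66 + T*X/193 (h(T, X) = (T/193)*X + 66 = T*X/193 + 66 = 66 + T*X/193)
h(-91, -19)/12768 - 28468/R = (66 + (1/193)*(-91)*(-19))/12768 - 28468/(-9520) = (66 + 1729/193)*(1/12768) - 28468*(-1/9520) = (14467/193)*(1/12768) + 7117/2380 = 14467/2464224 + 7117/2380 = 627582631/209459040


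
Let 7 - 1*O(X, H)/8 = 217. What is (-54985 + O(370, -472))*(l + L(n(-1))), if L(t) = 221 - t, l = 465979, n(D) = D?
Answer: -26417279665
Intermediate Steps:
O(X, H) = -1680 (O(X, H) = 56 - 8*217 = 56 - 1736 = -1680)
(-54985 + O(370, -472))*(l + L(n(-1))) = (-54985 - 1680)*(465979 + (221 - 1*(-1))) = -56665*(465979 + (221 + 1)) = -56665*(465979 + 222) = -56665*466201 = -26417279665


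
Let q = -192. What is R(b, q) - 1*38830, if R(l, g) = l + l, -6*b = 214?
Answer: -116704/3 ≈ -38901.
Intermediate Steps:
b = -107/3 (b = -1/6*214 = -107/3 ≈ -35.667)
R(l, g) = 2*l
R(b, q) - 1*38830 = 2*(-107/3) - 1*38830 = -214/3 - 38830 = -116704/3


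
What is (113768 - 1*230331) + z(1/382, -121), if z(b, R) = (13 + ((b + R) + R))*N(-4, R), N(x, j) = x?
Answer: -22088579/191 ≈ -1.1565e+5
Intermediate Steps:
z(b, R) = -52 - 8*R - 4*b (z(b, R) = (13 + ((b + R) + R))*(-4) = (13 + ((R + b) + R))*(-4) = (13 + (b + 2*R))*(-4) = (13 + b + 2*R)*(-4) = -52 - 8*R - 4*b)
(113768 - 1*230331) + z(1/382, -121) = (113768 - 1*230331) + (-52 - 8*(-121) - 4/382) = (113768 - 230331) + (-52 + 968 - 4*1/382) = -116563 + (-52 + 968 - 2/191) = -116563 + 174954/191 = -22088579/191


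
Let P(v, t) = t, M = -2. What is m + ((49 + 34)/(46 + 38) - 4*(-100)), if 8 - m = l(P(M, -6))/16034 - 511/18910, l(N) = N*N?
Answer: 2604292015819/6367261740 ≈ 409.01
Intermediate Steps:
l(N) = N²
m = 1216568067/151601470 (m = 8 - ((-6)²/16034 - 511/18910) = 8 - (36*(1/16034) - 511*1/18910) = 8 - (18/8017 - 511/18910) = 8 - 1*(-3756307/151601470) = 8 + 3756307/151601470 = 1216568067/151601470 ≈ 8.0248)
m + ((49 + 34)/(46 + 38) - 4*(-100)) = 1216568067/151601470 + ((49 + 34)/(46 + 38) - 4*(-100)) = 1216568067/151601470 + (83/84 + 400) = 1216568067/151601470 + 33683/84 = 2604292015819/6367261740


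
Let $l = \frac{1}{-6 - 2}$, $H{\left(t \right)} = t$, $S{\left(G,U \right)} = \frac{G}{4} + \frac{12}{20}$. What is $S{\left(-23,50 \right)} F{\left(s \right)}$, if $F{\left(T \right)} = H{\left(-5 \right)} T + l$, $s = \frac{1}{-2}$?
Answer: $- \frac{1957}{160} \approx -12.231$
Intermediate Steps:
$S{\left(G,U \right)} = \frac{3}{5} + \frac{G}{4}$ ($S{\left(G,U \right)} = G \frac{1}{4} + 12 \cdot \frac{1}{20} = \frac{G}{4} + \frac{3}{5} = \frac{3}{5} + \frac{G}{4}$)
$s = - \frac{1}{2} \approx -0.5$
$l = - \frac{1}{8}$ ($l = \frac{1}{-8} = - \frac{1}{8} \approx -0.125$)
$F{\left(T \right)} = - \frac{1}{8} - 5 T$ ($F{\left(T \right)} = - 5 T - \frac{1}{8} = - \frac{1}{8} - 5 T$)
$S{\left(-23,50 \right)} F{\left(s \right)} = \left(\frac{3}{5} + \frac{1}{4} \left(-23\right)\right) \left(- \frac{1}{8} - - \frac{5}{2}\right) = \left(\frac{3}{5} - \frac{23}{4}\right) \left(- \frac{1}{8} + \frac{5}{2}\right) = \left(- \frac{103}{20}\right) \frac{19}{8} = - \frac{1957}{160}$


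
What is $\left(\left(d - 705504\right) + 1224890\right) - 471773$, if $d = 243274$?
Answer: $290887$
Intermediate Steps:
$\left(\left(d - 705504\right) + 1224890\right) - 471773 = \left(\left(243274 - 705504\right) + 1224890\right) - 471773 = \left(-462230 + 1224890\right) - 471773 = 762660 - 471773 = 290887$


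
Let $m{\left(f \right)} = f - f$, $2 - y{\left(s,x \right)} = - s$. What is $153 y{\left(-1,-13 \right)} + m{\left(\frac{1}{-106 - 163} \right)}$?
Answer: $153$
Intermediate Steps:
$y{\left(s,x \right)} = 2 + s$ ($y{\left(s,x \right)} = 2 - - s = 2 + s$)
$m{\left(f \right)} = 0$
$153 y{\left(-1,-13 \right)} + m{\left(\frac{1}{-106 - 163} \right)} = 153 \left(2 - 1\right) + 0 = 153 \cdot 1 + 0 = 153 + 0 = 153$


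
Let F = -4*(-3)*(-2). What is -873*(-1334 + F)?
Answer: 1185534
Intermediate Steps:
F = -24 (F = 12*(-2) = -24)
-873*(-1334 + F) = -873*(-1334 - 24) = -873*(-1358) = 1185534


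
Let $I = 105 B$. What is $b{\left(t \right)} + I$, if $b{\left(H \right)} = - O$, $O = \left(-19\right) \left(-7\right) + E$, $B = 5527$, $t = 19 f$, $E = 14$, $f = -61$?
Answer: $580188$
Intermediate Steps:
$t = -1159$ ($t = 19 \left(-61\right) = -1159$)
$O = 147$ ($O = \left(-19\right) \left(-7\right) + 14 = 133 + 14 = 147$)
$b{\left(H \right)} = -147$ ($b{\left(H \right)} = \left(-1\right) 147 = -147$)
$I = 580335$ ($I = 105 \cdot 5527 = 580335$)
$b{\left(t \right)} + I = -147 + 580335 = 580188$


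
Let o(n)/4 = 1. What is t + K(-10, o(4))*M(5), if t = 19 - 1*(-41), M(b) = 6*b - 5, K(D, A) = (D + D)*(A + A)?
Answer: -3940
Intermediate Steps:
o(n) = 4 (o(n) = 4*1 = 4)
K(D, A) = 4*A*D (K(D, A) = (2*D)*(2*A) = 4*A*D)
M(b) = -5 + 6*b
t = 60 (t = 19 + 41 = 60)
t + K(-10, o(4))*M(5) = 60 + (4*4*(-10))*(-5 + 6*5) = 60 - 160*(-5 + 30) = 60 - 160*25 = 60 - 4000 = -3940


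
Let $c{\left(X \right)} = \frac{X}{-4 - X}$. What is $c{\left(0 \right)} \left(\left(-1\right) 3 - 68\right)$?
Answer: $0$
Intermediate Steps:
$c{\left(0 \right)} \left(\left(-1\right) 3 - 68\right) = \left(-1\right) 0 \frac{1}{4 + 0} \left(\left(-1\right) 3 - 68\right) = \left(-1\right) 0 \cdot \frac{1}{4} \left(-3 - 68\right) = \left(-1\right) 0 \cdot \frac{1}{4} \left(-71\right) = 0 \left(-71\right) = 0$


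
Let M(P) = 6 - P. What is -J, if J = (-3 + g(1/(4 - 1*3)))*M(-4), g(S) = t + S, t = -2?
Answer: 40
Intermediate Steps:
g(S) = -2 + S
J = -40 (J = (-3 + (-2 + 1/(4 - 1*3)))*(6 - 1*(-4)) = (-3 + (-2 + 1/(4 - 3)))*(6 + 4) = (-3 + (-2 + 1/1))*10 = (-3 + (-2 + 1))*10 = (-3 - 1)*10 = -4*10 = -40)
-J = -1*(-40) = 40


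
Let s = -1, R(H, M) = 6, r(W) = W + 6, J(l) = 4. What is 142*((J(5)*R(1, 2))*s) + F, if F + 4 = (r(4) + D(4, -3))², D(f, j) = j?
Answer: -3363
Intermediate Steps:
r(W) = 6 + W
F = 45 (F = -4 + ((6 + 4) - 3)² = -4 + (10 - 3)² = -4 + 7² = -4 + 49 = 45)
142*((J(5)*R(1, 2))*s) + F = 142*((4*6)*(-1)) + 45 = 142*(24*(-1)) + 45 = 142*(-24) + 45 = -3408 + 45 = -3363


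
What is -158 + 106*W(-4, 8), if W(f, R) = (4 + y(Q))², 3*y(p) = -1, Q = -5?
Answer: 11404/9 ≈ 1267.1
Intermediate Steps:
y(p) = -⅓ (y(p) = (⅓)*(-1) = -⅓)
W(f, R) = 121/9 (W(f, R) = (4 - ⅓)² = (11/3)² = 121/9)
-158 + 106*W(-4, 8) = -158 + 106*(121/9) = -158 + 12826/9 = 11404/9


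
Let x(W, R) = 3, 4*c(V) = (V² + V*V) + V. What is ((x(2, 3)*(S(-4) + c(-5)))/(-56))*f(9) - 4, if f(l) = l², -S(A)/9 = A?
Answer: -6689/32 ≈ -209.03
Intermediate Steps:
c(V) = V²/2 + V/4 (c(V) = ((V² + V*V) + V)/4 = ((V² + V²) + V)/4 = (2*V² + V)/4 = (V + 2*V²)/4 = V²/2 + V/4)
S(A) = -9*A
((x(2, 3)*(S(-4) + c(-5)))/(-56))*f(9) - 4 = ((3*(-9*(-4) + (¼)*(-5)*(1 + 2*(-5))))/(-56))*9² - 4 = ((3*(36 + (¼)*(-5)*(1 - 10)))*(-1/56))*81 - 4 = ((3*(36 + (¼)*(-5)*(-9)))*(-1/56))*81 - 4 = ((3*(36 + 45/4))*(-1/56))*81 - 4 = ((3*(189/4))*(-1/56))*81 - 4 = ((567/4)*(-1/56))*81 - 4 = -81/32*81 - 4 = -6561/32 - 4 = -6689/32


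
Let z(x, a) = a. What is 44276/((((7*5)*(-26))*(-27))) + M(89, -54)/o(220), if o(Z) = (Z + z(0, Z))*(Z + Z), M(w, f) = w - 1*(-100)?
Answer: 857647733/475675200 ≈ 1.8030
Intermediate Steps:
M(w, f) = 100 + w (M(w, f) = w + 100 = 100 + w)
o(Z) = 4*Z**2 (o(Z) = (Z + Z)*(Z + Z) = (2*Z)*(2*Z) = 4*Z**2)
44276/((((7*5)*(-26))*(-27))) + M(89, -54)/o(220) = 44276/((((7*5)*(-26))*(-27))) + (100 + 89)/((4*220**2)) = 44276/(((35*(-26))*(-27))) + 189/((4*48400)) = 44276/((-910*(-27))) + 189/193600 = 44276/24570 + 189*(1/193600) = 44276*(1/24570) + 189/193600 = 22138/12285 + 189/193600 = 857647733/475675200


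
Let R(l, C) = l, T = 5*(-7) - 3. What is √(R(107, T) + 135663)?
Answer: √135770 ≈ 368.47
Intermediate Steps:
T = -38 (T = -35 - 3 = -38)
√(R(107, T) + 135663) = √(107 + 135663) = √135770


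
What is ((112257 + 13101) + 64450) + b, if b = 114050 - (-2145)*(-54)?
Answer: 188028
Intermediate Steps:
b = -1780 (b = 114050 - 1*115830 = 114050 - 115830 = -1780)
((112257 + 13101) + 64450) + b = ((112257 + 13101) + 64450) - 1780 = (125358 + 64450) - 1780 = 189808 - 1780 = 188028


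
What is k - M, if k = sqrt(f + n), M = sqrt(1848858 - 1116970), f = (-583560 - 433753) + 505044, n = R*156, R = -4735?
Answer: -4*sqrt(45743) + I*sqrt(1250929) ≈ -855.5 + 1118.4*I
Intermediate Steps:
n = -738660 (n = -4735*156 = -738660)
f = -512269 (f = -1017313 + 505044 = -512269)
M = 4*sqrt(45743) (M = sqrt(731888) = 4*sqrt(45743) ≈ 855.50)
k = I*sqrt(1250929) (k = sqrt(-512269 - 738660) = sqrt(-1250929) = I*sqrt(1250929) ≈ 1118.4*I)
k - M = I*sqrt(1250929) - 4*sqrt(45743) = -4*sqrt(45743) + I*sqrt(1250929)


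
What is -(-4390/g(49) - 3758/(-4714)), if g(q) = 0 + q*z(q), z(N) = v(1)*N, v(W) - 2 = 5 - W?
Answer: -8360822/16977471 ≈ -0.49247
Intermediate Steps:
v(W) = 7 - W (v(W) = 2 + (5 - W) = 7 - W)
z(N) = 6*N (z(N) = (7 - 1*1)*N = (7 - 1)*N = 6*N)
g(q) = 6*q**2 (g(q) = 0 + q*(6*q) = 0 + 6*q**2 = 6*q**2)
-(-4390/g(49) - 3758/(-4714)) = -(-4390/(6*49**2) - 3758/(-4714)) = -(-4390/(6*2401) - 3758*(-1/4714)) = -(-4390/14406 + 1879/2357) = -(-4390*1/14406 + 1879/2357) = -(-2195/7203 + 1879/2357) = -1*8360822/16977471 = -8360822/16977471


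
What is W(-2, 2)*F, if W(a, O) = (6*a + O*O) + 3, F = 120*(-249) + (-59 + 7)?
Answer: 149660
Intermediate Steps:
F = -29932 (F = -29880 - 52 = -29932)
W(a, O) = 3 + O² + 6*a (W(a, O) = (6*a + O²) + 3 = (O² + 6*a) + 3 = 3 + O² + 6*a)
W(-2, 2)*F = (3 + 2² + 6*(-2))*(-29932) = (3 + 4 - 12)*(-29932) = -5*(-29932) = 149660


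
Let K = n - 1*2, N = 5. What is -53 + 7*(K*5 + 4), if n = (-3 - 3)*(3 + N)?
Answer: -1775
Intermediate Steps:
n = -48 (n = (-3 - 3)*(3 + 5) = -6*8 = -48)
K = -50 (K = -48 - 1*2 = -48 - 2 = -50)
-53 + 7*(K*5 + 4) = -53 + 7*(-50*5 + 4) = -53 + 7*(-250 + 4) = -53 + 7*(-246) = -53 - 1722 = -1775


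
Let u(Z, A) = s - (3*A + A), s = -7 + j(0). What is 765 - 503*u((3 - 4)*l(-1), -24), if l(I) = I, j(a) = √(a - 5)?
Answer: -44002 - 503*I*√5 ≈ -44002.0 - 1124.7*I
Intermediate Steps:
j(a) = √(-5 + a)
s = -7 + I*√5 (s = -7 + √(-5 + 0) = -7 + √(-5) = -7 + I*√5 ≈ -7.0 + 2.2361*I)
u(Z, A) = -7 - 4*A + I*√5 (u(Z, A) = (-7 + I*√5) - (3*A + A) = (-7 + I*√5) - 4*A = -7 - 4*A + I*√5)
765 - 503*u((3 - 4)*l(-1), -24) = 765 - 503*(-7 - 4*(-24) + I*√5) = 765 - 503*(-7 + 96 + I*√5) = 765 - 503*(89 + I*√5) = 765 + (-44767 - 503*I*√5) = -44002 - 503*I*√5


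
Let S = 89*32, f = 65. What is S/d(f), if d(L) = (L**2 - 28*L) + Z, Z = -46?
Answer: 2848/2359 ≈ 1.2073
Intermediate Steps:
d(L) = -46 + L**2 - 28*L (d(L) = (L**2 - 28*L) - 46 = -46 + L**2 - 28*L)
S = 2848
S/d(f) = 2848/(-46 + 65**2 - 28*65) = 2848/(-46 + 4225 - 1820) = 2848/2359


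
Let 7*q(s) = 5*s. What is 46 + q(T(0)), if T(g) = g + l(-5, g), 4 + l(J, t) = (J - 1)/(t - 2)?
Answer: 317/7 ≈ 45.286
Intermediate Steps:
l(J, t) = -4 + (-1 + J)/(-2 + t) (l(J, t) = -4 + (J - 1)/(t - 2) = -4 + (-1 + J)/(-2 + t))
T(g) = g + (2 - 4*g)/(-2 + g) (T(g) = g + (7 - 5 - 4*g)/(-2 + g) = g + (2 - 4*g)/(-2 + g))
q(s) = 5*s/7 (q(s) = (5*s)/7 = 5*s/7)
46 + q(T(0)) = 46 + 5*((2 + 0² - 6*0)/(-2 + 0))/7 = 46 + 5*((2 + 0 + 0)/(-2))/7 = 46 + 5*(-½*2)/7 = 46 + (5/7)*(-1) = 46 - 5/7 = 317/7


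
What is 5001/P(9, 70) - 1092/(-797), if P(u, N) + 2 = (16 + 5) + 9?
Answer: 4016373/22316 ≈ 179.98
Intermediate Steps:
P(u, N) = 28 (P(u, N) = -2 + ((16 + 5) + 9) = -2 + (21 + 9) = -2 + 30 = 28)
5001/P(9, 70) - 1092/(-797) = 5001/28 - 1092/(-797) = 5001*(1/28) - 1092*(-1/797) = 5001/28 + 1092/797 = 4016373/22316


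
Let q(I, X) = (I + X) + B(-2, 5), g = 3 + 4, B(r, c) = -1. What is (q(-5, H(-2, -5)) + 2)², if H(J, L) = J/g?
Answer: 900/49 ≈ 18.367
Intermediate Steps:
g = 7
H(J, L) = J/7
q(I, X) = -1 + I + X (q(I, X) = (I + X) - 1 = -1 + I + X)
(q(-5, H(-2, -5)) + 2)² = ((-1 - 5 + (⅐)*(-2)) + 2)² = ((-1 - 5 - 2/7) + 2)² = (-44/7 + 2)² = (-30/7)² = 900/49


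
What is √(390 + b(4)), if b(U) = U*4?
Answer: √406 ≈ 20.149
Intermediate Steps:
b(U) = 4*U
√(390 + b(4)) = √(390 + 4*4) = √(390 + 16) = √406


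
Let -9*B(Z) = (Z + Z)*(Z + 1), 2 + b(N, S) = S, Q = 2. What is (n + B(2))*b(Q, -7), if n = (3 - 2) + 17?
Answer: -150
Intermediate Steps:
b(N, S) = -2 + S
n = 18 (n = 1 + 17 = 18)
B(Z) = -2*Z*(1 + Z)/9 (B(Z) = -(Z + Z)*(Z + 1)/9 = -2*Z*(1 + Z)/9)
(n + B(2))*b(Q, -7) = (18 - 2/9*2*(1 + 2))*(-2 - 7) = (18 - 2/9*2*3)*(-9) = (18 - 4/3)*(-9) = (50/3)*(-9) = -150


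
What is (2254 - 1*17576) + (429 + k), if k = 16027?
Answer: 1134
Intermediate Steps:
(2254 - 1*17576) + (429 + k) = (2254 - 1*17576) + (429 + 16027) = (2254 - 17576) + 16456 = -15322 + 16456 = 1134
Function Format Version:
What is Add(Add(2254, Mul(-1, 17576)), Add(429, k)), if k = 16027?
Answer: 1134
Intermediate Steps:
Add(Add(2254, Mul(-1, 17576)), Add(429, k)) = Add(Add(2254, Mul(-1, 17576)), Add(429, 16027)) = Add(Add(2254, -17576), 16456) = Add(-15322, 16456) = 1134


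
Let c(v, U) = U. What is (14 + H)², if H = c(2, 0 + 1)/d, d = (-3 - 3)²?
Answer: 255025/1296 ≈ 196.78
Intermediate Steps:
d = 36 (d = (-6)² = 36)
H = 1/36 (H = (0 + 1)/36 = 1*(1/36) = 1/36 ≈ 0.027778)
(14 + H)² = (14 + 1/36)² = (505/36)² = 255025/1296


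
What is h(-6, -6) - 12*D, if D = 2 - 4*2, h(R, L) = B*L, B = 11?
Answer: 6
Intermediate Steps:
h(R, L) = 11*L
D = -6 (D = 2 - 8 = -6)
h(-6, -6) - 12*D = 11*(-6) - 12*(-6) = -66 + 72 = 6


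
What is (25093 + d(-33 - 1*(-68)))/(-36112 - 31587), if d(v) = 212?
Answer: -25305/67699 ≈ -0.37379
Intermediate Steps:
(25093 + d(-33 - 1*(-68)))/(-36112 - 31587) = (25093 + 212)/(-36112 - 31587) = 25305/(-67699) = 25305*(-1/67699) = -25305/67699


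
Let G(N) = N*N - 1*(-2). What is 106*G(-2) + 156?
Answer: 792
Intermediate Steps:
G(N) = 2 + N² (G(N) = N² + 2 = 2 + N²)
106*G(-2) + 156 = 106*(2 + (-2)²) + 156 = 106*(2 + 4) + 156 = 106*6 + 156 = 636 + 156 = 792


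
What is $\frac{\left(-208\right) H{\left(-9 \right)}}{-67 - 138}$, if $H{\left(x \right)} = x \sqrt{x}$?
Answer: $- \frac{5616 i}{205} \approx - 27.395 i$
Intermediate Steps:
$H{\left(x \right)} = x^{\frac{3}{2}}$
$\frac{\left(-208\right) H{\left(-9 \right)}}{-67 - 138} = \frac{\left(-208\right) \left(-9\right)^{\frac{3}{2}}}{-67 - 138} = \frac{\left(-208\right) \left(- 27 i\right)}{-205} = 5616 i \left(- \frac{1}{205}\right) = - \frac{5616 i}{205}$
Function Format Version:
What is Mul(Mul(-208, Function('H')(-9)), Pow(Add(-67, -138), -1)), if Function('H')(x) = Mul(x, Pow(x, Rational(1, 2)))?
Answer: Mul(Rational(-5616, 205), I) ≈ Mul(-27.395, I)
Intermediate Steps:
Function('H')(x) = Pow(x, Rational(3, 2))
Mul(Mul(-208, Function('H')(-9)), Pow(Add(-67, -138), -1)) = Mul(Mul(-208, Pow(-9, Rational(3, 2))), Pow(Add(-67, -138), -1)) = Mul(Mul(-208, Mul(-27, I)), Pow(-205, -1)) = Mul(Mul(5616, I), Rational(-1, 205)) = Mul(Rational(-5616, 205), I)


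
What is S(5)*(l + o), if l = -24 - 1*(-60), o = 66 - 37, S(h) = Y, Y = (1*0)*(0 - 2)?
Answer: 0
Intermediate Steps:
Y = 0 (Y = 0*(-2) = 0)
S(h) = 0
o = 29
l = 36 (l = -24 + 60 = 36)
S(5)*(l + o) = 0*(36 + 29) = 0*65 = 0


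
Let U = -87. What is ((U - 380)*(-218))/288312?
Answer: 50903/144156 ≈ 0.35311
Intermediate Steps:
((U - 380)*(-218))/288312 = ((-87 - 380)*(-218))/288312 = -467*(-218)*(1/288312) = 101806*(1/288312) = 50903/144156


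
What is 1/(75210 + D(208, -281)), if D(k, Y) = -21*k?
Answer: 1/70842 ≈ 1.4116e-5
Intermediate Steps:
1/(75210 + D(208, -281)) = 1/(75210 - 21*208) = 1/(75210 - 4368) = 1/70842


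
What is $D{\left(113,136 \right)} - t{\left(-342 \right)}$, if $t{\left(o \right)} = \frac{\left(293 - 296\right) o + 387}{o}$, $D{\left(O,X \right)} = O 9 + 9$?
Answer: $\frac{39145}{38} \approx 1030.1$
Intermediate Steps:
$D{\left(O,X \right)} = 9 + 9 O$ ($D{\left(O,X \right)} = 9 O + 9 = 9 + 9 O$)
$t{\left(o \right)} = \frac{387 - 3 o}{o}$ ($t{\left(o \right)} = \frac{\left(293 - 296\right) o + 387}{o} = \frac{- 3 o + 387}{o} = \frac{387 - 3 o}{o}$)
$D{\left(113,136 \right)} - t{\left(-342 \right)} = \left(9 + 9 \cdot 113\right) - \left(-3 + \frac{387}{-342}\right) = \left(9 + 1017\right) - \left(-3 + 387 \left(- \frac{1}{342}\right)\right) = 1026 - \left(-3 - \frac{43}{38}\right) = 1026 - - \frac{157}{38} = 1026 + \frac{157}{38} = \frac{39145}{38}$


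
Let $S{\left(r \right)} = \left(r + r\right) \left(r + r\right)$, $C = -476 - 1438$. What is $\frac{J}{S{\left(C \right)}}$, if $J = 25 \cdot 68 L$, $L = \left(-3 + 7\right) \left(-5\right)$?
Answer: $- \frac{2125}{915849} \approx -0.0023203$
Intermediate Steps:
$L = -20$ ($L = 4 \left(-5\right) = -20$)
$C = -1914$ ($C = -476 - 1438 = -1914$)
$S{\left(r \right)} = 4 r^{2}$ ($S{\left(r \right)} = 2 r 2 r = 4 r^{2}$)
$J = -34000$ ($J = 25 \cdot 68 \left(-20\right) = 1700 \left(-20\right) = -34000$)
$\frac{J}{S{\left(C \right)}} = - \frac{34000}{4 \left(-1914\right)^{2}} = - \frac{34000}{4 \cdot 3663396} = - \frac{34000}{14653584} = \left(-34000\right) \frac{1}{14653584} = - \frac{2125}{915849}$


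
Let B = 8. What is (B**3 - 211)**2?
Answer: 90601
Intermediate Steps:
(B**3 - 211)**2 = (8**3 - 211)**2 = (512 - 211)**2 = 301**2 = 90601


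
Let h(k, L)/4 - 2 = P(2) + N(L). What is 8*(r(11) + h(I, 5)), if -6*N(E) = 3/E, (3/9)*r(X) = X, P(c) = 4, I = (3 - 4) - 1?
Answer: 2264/5 ≈ 452.80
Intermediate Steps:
I = -2 (I = -1 - 1 = -2)
r(X) = 3*X
N(E) = -1/(2*E)
h(k, L) = 24 - 2/L (h(k, L) = 8 + 4*(4 - 1/(2*L)) = 8 + (16 - 2/L) = 24 - 2/L)
8*(r(11) + h(I, 5)) = 8*(3*11 + (24 - 2/5)) = 8*(33 + (24 - 2*⅕)) = 8*(33 + (24 - ⅖)) = 8*(33 + 118/5) = 8*(283/5) = 2264/5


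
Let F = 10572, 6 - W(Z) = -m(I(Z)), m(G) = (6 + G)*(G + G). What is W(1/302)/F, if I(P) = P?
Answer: 275425/482104344 ≈ 0.00057130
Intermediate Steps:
m(G) = 2*G*(6 + G) (m(G) = (6 + G)*(2*G) = 2*G*(6 + G))
W(Z) = 6 + 2*Z*(6 + Z) (W(Z) = 6 - (-1)*2*Z*(6 + Z) = 6 - (-2)*Z*(6 + Z) = 6 + 2*Z*(6 + Z))
W(1/302)/F = (6 + 2*(6 + 1/302)/302)/10572 = (6 + 2*(1/302)*(6 + 1/302))*(1/10572) = (6 + 2*(1/302)*(1813/302))*(1/10572) = (6 + 1813/45602)*(1/10572) = (275425/45602)*(1/10572) = 275425/482104344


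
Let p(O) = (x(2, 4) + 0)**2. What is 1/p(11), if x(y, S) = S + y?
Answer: 1/36 ≈ 0.027778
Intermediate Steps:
p(O) = 36 (p(O) = ((4 + 2) + 0)**2 = (6 + 0)**2 = 6**2 = 36)
1/p(11) = 1/36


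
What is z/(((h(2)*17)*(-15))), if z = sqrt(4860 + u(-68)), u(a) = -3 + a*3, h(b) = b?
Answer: -sqrt(517)/170 ≈ -0.13375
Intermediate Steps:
u(a) = -3 + 3*a
z = 3*sqrt(517) (z = sqrt(4860 + (-3 + 3*(-68))) = sqrt(4860 + (-3 - 204)) = sqrt(4860 - 207) = sqrt(4653) = 3*sqrt(517) ≈ 68.213)
z/(((h(2)*17)*(-15))) = (3*sqrt(517))/(((2*17)*(-15))) = (3*sqrt(517))/((34*(-15))) = (3*sqrt(517))/(-510) = (3*sqrt(517))*(-1/510) = -sqrt(517)/170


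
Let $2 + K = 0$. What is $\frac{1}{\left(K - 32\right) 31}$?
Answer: $- \frac{1}{1054} \approx -0.00094877$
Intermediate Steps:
$K = -2$ ($K = -2 + 0 = -2$)
$\frac{1}{\left(K - 32\right) 31} = \frac{1}{\left(-2 - 32\right) 31} = \frac{1}{\left(-34\right) 31} = \frac{1}{-1054} = - \frac{1}{1054}$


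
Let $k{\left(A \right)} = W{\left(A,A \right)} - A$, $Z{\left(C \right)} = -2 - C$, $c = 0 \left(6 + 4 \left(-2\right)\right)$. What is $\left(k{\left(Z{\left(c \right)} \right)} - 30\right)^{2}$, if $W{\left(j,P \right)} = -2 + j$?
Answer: $1024$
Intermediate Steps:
$c = 0$ ($c = 0 \left(6 - 8\right) = 0 \left(-2\right) = 0$)
$k{\left(A \right)} = -2$ ($k{\left(A \right)} = \left(-2 + A\right) - A = -2$)
$\left(k{\left(Z{\left(c \right)} \right)} - 30\right)^{2} = \left(-2 - 30\right)^{2} = \left(-32\right)^{2} = 1024$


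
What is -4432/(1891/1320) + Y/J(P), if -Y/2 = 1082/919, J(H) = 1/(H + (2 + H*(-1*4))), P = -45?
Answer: -5936991548/1737829 ≈ -3416.3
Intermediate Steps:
J(H) = 1/(2 - 3*H) (J(H) = 1/(H + (2 + H*(-4))) = 1/(H + (2 - 4*H)) = 1/(2 - 3*H))
Y = -2164/919 ≈ -2.3547
-4432/(1891/1320) + Y/J(P) = -4432/(1891/1320) - 2164/(919*((-1/(-2 + 3*(-45))))) = -4432/(1891*(1/1320)) - 2164/(919*((-1/(-2 - 135)))) = -4432/1891/1320 - 2164/(919*((-1/(-137)))) = -4432*1320/1891 - 2164/(919*((-1*(-1/137)))) = -5850240/1891 - 2164/(919*1/137) = -5850240/1891 - 2164/919*137 = -5850240/1891 - 296468/919 = -5936991548/1737829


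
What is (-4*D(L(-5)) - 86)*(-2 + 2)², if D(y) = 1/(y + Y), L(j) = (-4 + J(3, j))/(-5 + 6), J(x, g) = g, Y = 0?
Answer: 0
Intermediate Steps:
L(j) = -4 + j (L(j) = (-4 + j)/(-5 + 6) = (-4 + j)/1 = (-4 + j)*1 = -4 + j)
D(y) = 1/y (D(y) = 1/(y + 0) = 1/y)
(-4*D(L(-5)) - 86)*(-2 + 2)² = (-4/(-4 - 5) - 86)*(-2 + 2)² = (-4/(-9) - 86)*0² = (-4*(-⅑) - 86)*0 = (4/9 - 86)*0 = -770/9*0 = 0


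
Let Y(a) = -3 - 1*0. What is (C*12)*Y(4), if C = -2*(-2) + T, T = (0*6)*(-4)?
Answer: -144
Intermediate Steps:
T = 0 (T = 0*(-4) = 0)
C = 4 (C = -2*(-2) + 0 = 4 + 0 = 4)
Y(a) = -3 (Y(a) = -3 + 0 = -3)
(C*12)*Y(4) = (4*12)*(-3) = 48*(-3) = -144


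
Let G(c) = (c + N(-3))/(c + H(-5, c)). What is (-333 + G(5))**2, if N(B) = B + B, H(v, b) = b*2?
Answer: 24960016/225 ≈ 1.1093e+5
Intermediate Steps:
H(v, b) = 2*b
N(B) = 2*B
G(c) = (-6 + c)/(3*c) (G(c) = (c + 2*(-3))/(c + 2*c) = (c - 6)/((3*c)) = (-6 + c)*(1/(3*c)) = (-6 + c)/(3*c))
(-333 + G(5))**2 = (-333 + (1/3)*(-6 + 5)/5)**2 = (-333 + (1/3)*(1/5)*(-1))**2 = (-333 - 1/15)**2 = (-4996/15)**2 = 24960016/225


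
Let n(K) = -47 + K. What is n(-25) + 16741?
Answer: 16669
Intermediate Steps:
n(-25) + 16741 = (-47 - 25) + 16741 = -72 + 16741 = 16669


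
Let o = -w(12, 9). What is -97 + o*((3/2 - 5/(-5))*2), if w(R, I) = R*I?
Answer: -637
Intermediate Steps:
w(R, I) = I*R
o = -108 (o = -9*12 = -1*108 = -108)
-97 + o*((3/2 - 5/(-5))*2) = -97 - 108*(3/2 - 5/(-5))*2 = -97 - 108*(3*(½) - 5*(-⅕))*2 = -97 - 108*(3/2 + 1)*2 = -97 - 270*2 = -97 - 108*5 = -97 - 540 = -637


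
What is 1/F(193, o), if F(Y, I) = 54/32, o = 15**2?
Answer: 16/27 ≈ 0.59259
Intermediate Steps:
o = 225
F(Y, I) = 27/16 (F(Y, I) = 54*(1/32) = 27/16)
1/F(193, o) = 1/(27/16) = 16/27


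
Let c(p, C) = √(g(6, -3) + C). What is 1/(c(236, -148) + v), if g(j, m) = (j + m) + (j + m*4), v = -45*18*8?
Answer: -6480/41990551 - I*√151/41990551 ≈ -0.00015432 - 2.9264e-7*I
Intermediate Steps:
v = -6480 (v = -810*8 = -6480)
g(j, m) = 2*j + 5*m (g(j, m) = (j + m) + (j + 4*m) = 2*j + 5*m)
c(p, C) = √(-3 + C) (c(p, C) = √((2*6 + 5*(-3)) + C) = √((12 - 15) + C) = √(-3 + C))
1/(c(236, -148) + v) = 1/(√(-3 - 148) - 6480) = 1/(√(-151) - 6480) = 1/(I*√151 - 6480) = 1/(-6480 + I*√151)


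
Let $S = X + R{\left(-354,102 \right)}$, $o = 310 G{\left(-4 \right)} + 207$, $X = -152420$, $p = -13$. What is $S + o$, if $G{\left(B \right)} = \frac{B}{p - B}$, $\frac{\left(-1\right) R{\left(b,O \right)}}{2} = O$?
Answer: $- \frac{1370513}{9} \approx -1.5228 \cdot 10^{5}$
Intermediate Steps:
$R{\left(b,O \right)} = - 2 O$
$G{\left(B \right)} = \frac{B}{-13 - B}$
$o = \frac{3103}{9}$ ($o = 310 \left(\left(-1\right) \left(-4\right) \frac{1}{13 - 4}\right) + 207 = 310 \left(\left(-1\right) \left(-4\right) \frac{1}{9}\right) + 207 = 310 \cdot \frac{4}{9} + 207 = \frac{1240}{9} + 207 = \frac{3103}{9} \approx 344.78$)
$S = -152624$ ($S = -152420 - 204 = -152624$)
$S + o = -152624 + \frac{3103}{9} = - \frac{1370513}{9}$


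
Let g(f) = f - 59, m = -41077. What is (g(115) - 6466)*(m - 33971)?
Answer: 481057680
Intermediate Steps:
g(f) = -59 + f
(g(115) - 6466)*(m - 33971) = ((-59 + 115) - 6466)*(-41077 - 33971) = (56 - 6466)*(-75048) = -6410*(-75048) = 481057680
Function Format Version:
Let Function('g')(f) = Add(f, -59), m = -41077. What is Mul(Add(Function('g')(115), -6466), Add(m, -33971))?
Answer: 481057680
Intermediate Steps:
Function('g')(f) = Add(-59, f)
Mul(Add(Function('g')(115), -6466), Add(m, -33971)) = Mul(Add(Add(-59, 115), -6466), Add(-41077, -33971)) = Mul(Add(56, -6466), -75048) = Mul(-6410, -75048) = 481057680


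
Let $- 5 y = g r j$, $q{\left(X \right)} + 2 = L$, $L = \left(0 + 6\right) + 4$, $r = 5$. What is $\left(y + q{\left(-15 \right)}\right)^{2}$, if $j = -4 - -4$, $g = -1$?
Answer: $64$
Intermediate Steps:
$j = 0$ ($j = -4 + 4 = 0$)
$L = 10$ ($L = 6 + 4 = 10$)
$q{\left(X \right)} = 8$ ($q{\left(X \right)} = -2 + 10 = 8$)
$y = 0$ ($y = - \frac{\left(-1\right) 5 \cdot 0}{5} = - \frac{\left(-5\right) 0}{5} = \left(- \frac{1}{5}\right) 0 = 0$)
$\left(y + q{\left(-15 \right)}\right)^{2} = \left(0 + 8\right)^{2} = 8^{2} = 64$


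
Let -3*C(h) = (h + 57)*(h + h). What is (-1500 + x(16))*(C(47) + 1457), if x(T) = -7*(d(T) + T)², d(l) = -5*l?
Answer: 163079660/3 ≈ 5.4360e+7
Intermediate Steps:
C(h) = -2*h*(57 + h)/3 (C(h) = -(h + 57)*(h + h)/3 = -(57 + h)*2*h/3 = -2*h*(57 + h)/3)
x(T) = -112*T² (x(T) = -7*(-5*T + T)² = -7*16*T² = -112*T²)
(-1500 + x(16))*(C(47) + 1457) = (-1500 - 112*16²)*(-⅔*47*(57 + 47) + 1457) = (-1500 - 112*256)*(-⅔*47*104 + 1457) = (-1500 - 28672)*(-9776/3 + 1457) = -30172*(-5405/3) = 163079660/3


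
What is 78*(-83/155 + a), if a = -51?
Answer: -623064/155 ≈ -4019.8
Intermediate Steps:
78*(-83/155 + a) = 78*(-83/155 - 51) = 78*(-7988/155) = -623064/155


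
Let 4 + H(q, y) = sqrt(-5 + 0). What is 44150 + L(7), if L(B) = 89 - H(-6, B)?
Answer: 44243 - I*sqrt(5) ≈ 44243.0 - 2.2361*I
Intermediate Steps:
H(q, y) = -4 + I*sqrt(5) (H(q, y) = -4 + sqrt(-5 + 0) = -4 + sqrt(-5) = -4 + I*sqrt(5))
L(B) = 93 - I*sqrt(5) (L(B) = 89 - (-4 + I*sqrt(5)) = 89 + (4 - I*sqrt(5)) = 93 - I*sqrt(5))
44150 + L(7) = 44150 + (93 - I*sqrt(5)) = 44243 - I*sqrt(5)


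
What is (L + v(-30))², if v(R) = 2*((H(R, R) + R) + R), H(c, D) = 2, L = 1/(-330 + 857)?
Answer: 3736999161/277729 ≈ 13456.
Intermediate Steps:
L = 1/527 ≈ 0.0018975
v(R) = 4 + 4*R (v(R) = 2*((2 + R) + R) = 2*(2 + 2*R) = 4 + 4*R)
(L + v(-30))² = (1/527 + (4 + 4*(-30)))² = (1/527 + (4 - 120))² = (1/527 - 116)² = (-61131/527)² = 3736999161/277729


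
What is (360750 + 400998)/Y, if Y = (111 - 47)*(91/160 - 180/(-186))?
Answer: 59035470/7621 ≈ 7746.4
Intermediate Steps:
Y = 15242/155 (Y = 64*(91*(1/160) - 180*(-1/186)) = 64*(91/160 + 30/31) = 64*(7621/4960) = 15242/155 ≈ 98.335)
(360750 + 400998)/Y = (360750 + 400998)/(15242/155) = 761748*(155/15242) = 59035470/7621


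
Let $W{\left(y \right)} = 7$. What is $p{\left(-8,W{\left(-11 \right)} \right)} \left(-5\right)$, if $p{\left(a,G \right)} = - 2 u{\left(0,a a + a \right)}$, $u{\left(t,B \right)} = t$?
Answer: $0$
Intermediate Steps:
$p{\left(a,G \right)} = 0$ ($p{\left(a,G \right)} = \left(-2\right) 0 = 0$)
$p{\left(-8,W{\left(-11 \right)} \right)} \left(-5\right) = 0 \left(-5\right) = 0$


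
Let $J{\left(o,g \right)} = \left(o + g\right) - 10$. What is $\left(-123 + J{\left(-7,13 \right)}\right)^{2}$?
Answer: $16129$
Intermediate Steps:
$J{\left(o,g \right)} = -10 + g + o$ ($J{\left(o,g \right)} = \left(g + o\right) - 10 = -10 + g + o$)
$\left(-123 + J{\left(-7,13 \right)}\right)^{2} = \left(-123 - 4\right)^{2} = \left(-127\right)^{2} = 16129$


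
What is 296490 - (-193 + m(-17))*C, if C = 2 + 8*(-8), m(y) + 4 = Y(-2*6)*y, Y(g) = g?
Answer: 296924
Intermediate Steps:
m(y) = -4 - 12*y (m(y) = -4 + (-2*6)*y = -4 - 12*y)
C = -62 (C = 2 - 64 = -62)
296490 - (-193 + m(-17))*C = 296490 - (-193 + (-4 - 12*(-17)))*(-62) = 296490 - (-193 + (-4 + 204))*(-62) = 296490 - (-193 + 200)*(-62) = 296490 - 7*(-62) = 296490 - 1*(-434) = 296490 + 434 = 296924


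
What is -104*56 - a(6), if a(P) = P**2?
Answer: -5860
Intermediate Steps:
-104*56 - a(6) = -104*56 - 1*6**2 = -5824 - 1*36 = -5824 - 36 = -5860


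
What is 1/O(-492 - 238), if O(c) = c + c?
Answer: -1/1460 ≈ -0.00068493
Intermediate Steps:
O(c) = 2*c
1/O(-492 - 238) = 1/(2*(-492 - 238)) = 1/(2*(-730)) = 1/(-1460) = -1/1460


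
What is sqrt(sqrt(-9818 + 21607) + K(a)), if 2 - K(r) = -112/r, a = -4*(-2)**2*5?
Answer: sqrt(15 + 25*sqrt(11789))/5 ≈ 10.449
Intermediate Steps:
a = -80 (a = -4*4*5 = -16*5 = -80)
K(r) = 2 + 112/r (K(r) = 2 - (-112)/r = 2 + 112/r)
sqrt(sqrt(-9818 + 21607) + K(a)) = sqrt(sqrt(-9818 + 21607) + (2 + 112/(-80))) = sqrt(sqrt(11789) + (2 + 112*(-1/80))) = sqrt(sqrt(11789) + (2 - 7/5)) = sqrt(sqrt(11789) + 3/5) = sqrt(3/5 + sqrt(11789))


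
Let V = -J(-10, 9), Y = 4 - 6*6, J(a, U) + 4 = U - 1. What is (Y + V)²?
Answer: 1296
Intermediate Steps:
J(a, U) = -5 + U (J(a, U) = -4 + (U - 1) = -4 + (-1 + U) = -5 + U)
Y = -32 (Y = 4 - 36 = -32)
V = -4 (V = -(-5 + 9) = -1*4 = -4)
(Y + V)² = (-32 - 4)² = (-36)² = 1296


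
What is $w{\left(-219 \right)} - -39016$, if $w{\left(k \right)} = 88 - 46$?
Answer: $39058$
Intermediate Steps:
$w{\left(k \right)} = 42$ ($w{\left(k \right)} = 88 - 46 = 42$)
$w{\left(-219 \right)} - -39016 = 42 - -39016 = 42 + 39016 = 39058$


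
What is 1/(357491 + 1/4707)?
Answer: 4707/1682710138 ≈ 2.7973e-6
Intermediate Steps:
1/(357491 + 1/4707) = 1/(1682710138/4707) = 4707/1682710138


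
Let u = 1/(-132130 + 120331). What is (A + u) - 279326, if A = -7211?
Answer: -3380850064/11799 ≈ -2.8654e+5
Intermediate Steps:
u = -1/11799 (u = 1/(-11799) = -1/11799 ≈ -8.4753e-5)
(A + u) - 279326 = (-7211 - 1/11799) - 279326 = -85082590/11799 - 279326 = -3380850064/11799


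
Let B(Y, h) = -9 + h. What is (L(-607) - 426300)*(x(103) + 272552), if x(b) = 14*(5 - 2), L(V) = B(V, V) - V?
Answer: -116209275546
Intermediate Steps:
L(V) = -9 (L(V) = (-9 + V) - V = -9)
x(b) = 42 (x(b) = 14*3 = 42)
(L(-607) - 426300)*(x(103) + 272552) = (-9 - 426300)*(42 + 272552) = -426309*272594 = -116209275546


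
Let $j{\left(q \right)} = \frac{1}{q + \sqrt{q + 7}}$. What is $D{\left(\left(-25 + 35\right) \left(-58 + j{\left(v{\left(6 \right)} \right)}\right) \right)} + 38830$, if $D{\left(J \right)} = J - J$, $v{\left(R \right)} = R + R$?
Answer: $38830$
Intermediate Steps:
$v{\left(R \right)} = 2 R$
$j{\left(q \right)} = \frac{1}{q + \sqrt{7 + q}}$
$D{\left(J \right)} = 0$
$D{\left(\left(-25 + 35\right) \left(-58 + j{\left(v{\left(6 \right)} \right)}\right) \right)} + 38830 = 0 + 38830 = 38830$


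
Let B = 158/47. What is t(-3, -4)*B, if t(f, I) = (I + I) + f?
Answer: -1738/47 ≈ -36.979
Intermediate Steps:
t(f, I) = f + 2*I (t(f, I) = 2*I + f = f + 2*I)
B = 158/47 (B = 158*(1/47) = 158/47 ≈ 3.3617)
t(-3, -4)*B = (-3 + 2*(-4))*(158/47) = (-3 - 8)*(158/47) = -11*158/47 = -1738/47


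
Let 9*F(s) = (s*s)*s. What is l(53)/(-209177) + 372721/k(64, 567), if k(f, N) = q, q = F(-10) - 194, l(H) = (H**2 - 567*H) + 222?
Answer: -701607748633/574400042 ≈ -1221.5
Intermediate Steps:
l(H) = 222 + H**2 - 567*H
F(s) = s**3/9 (F(s) = ((s*s)*s)/9 = (s**2*s)/9 = s**3/9)
q = -2746/9 (q = (1/9)*(-10)**3 - 194 = (1/9)*(-1000) - 194 = -1000/9 - 194 = -2746/9 ≈ -305.11)
k(f, N) = -2746/9
l(53)/(-209177) + 372721/k(64, 567) = (222 + 53**2 - 567*53)/(-209177) + 372721/(-2746/9) = (222 + 2809 - 30051)*(-1/209177) + 372721*(-9/2746) = -27020*(-1/209177) - 3354489/2746 = 27020/209177 - 3354489/2746 = -701607748633/574400042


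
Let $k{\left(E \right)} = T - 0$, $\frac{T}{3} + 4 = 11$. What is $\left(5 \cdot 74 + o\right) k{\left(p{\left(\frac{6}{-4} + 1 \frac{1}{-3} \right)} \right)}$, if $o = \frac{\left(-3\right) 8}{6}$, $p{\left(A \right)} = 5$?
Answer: $7686$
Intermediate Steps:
$T = 21$ ($T = -12 + 3 \cdot 11 = -12 + 33 = 21$)
$o = -4$ ($o = \left(-24\right) \frac{1}{6} = -4$)
$k{\left(E \right)} = 21$ ($k{\left(E \right)} = 21 - 0 = 21 + 0 = 21$)
$\left(5 \cdot 74 + o\right) k{\left(p{\left(\frac{6}{-4} + 1 \frac{1}{-3} \right)} \right)} = \left(5 \cdot 74 - 4\right) 21 = \left(370 - 4\right) 21 = 366 \cdot 21 = 7686$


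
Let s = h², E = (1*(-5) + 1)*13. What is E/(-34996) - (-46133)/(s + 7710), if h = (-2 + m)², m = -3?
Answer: 31055844/5609455 ≈ 5.5363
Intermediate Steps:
h = 25 (h = (-2 - 3)² = (-5)² = 25)
E = -52 (E = (-5 + 1)*13 = -4*13 = -52)
s = 625 (s = 25² = 625)
E/(-34996) - (-46133)/(s + 7710) = -52/(-34996) - (-46133)/(625 + 7710) = -52*(-1/34996) - (-46133)/8335 = 1/673 - (-46133)/8335 = 1/673 - 1*(-46133/8335) = 1/673 + 46133/8335 = 31055844/5609455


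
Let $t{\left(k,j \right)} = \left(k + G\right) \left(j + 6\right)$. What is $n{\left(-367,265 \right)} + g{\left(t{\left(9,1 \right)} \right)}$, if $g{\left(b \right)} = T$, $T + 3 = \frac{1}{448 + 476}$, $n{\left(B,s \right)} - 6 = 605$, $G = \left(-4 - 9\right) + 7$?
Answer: $\frac{561793}{924} \approx 608.0$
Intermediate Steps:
$G = -6$ ($G = -13 + 7 = -6$)
$n{\left(B,s \right)} = 611$ ($n{\left(B,s \right)} = 6 + 605 = 611$)
$T = - \frac{2771}{924}$ ($T = -3 + \frac{1}{448 + 476} = -3 + \frac{1}{924} = - \frac{2771}{924} \approx -2.9989$)
$t{\left(k,j \right)} = \left(-6 + k\right) \left(6 + j\right)$ ($t{\left(k,j \right)} = \left(k - 6\right) \left(j + 6\right) = \left(-6 + k\right) \left(6 + j\right)$)
$g{\left(b \right)} = - \frac{2771}{924}$
$n{\left(-367,265 \right)} + g{\left(t{\left(9,1 \right)} \right)} = 611 - \frac{2771}{924} = \frac{561793}{924}$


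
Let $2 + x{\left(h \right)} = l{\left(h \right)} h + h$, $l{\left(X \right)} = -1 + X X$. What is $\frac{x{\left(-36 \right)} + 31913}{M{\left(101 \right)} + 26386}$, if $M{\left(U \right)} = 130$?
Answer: $- \frac{14745}{26516} \approx -0.55608$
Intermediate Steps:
$l{\left(X \right)} = -1 + X^{2}$
$x{\left(h \right)} = -2 + h + h \left(-1 + h^{2}\right)$ ($x{\left(h \right)} = -2 + \left(\left(-1 + h^{2}\right) h + h\right) = -2 + \left(h \left(-1 + h^{2}\right) + h\right) = -2 + \left(h + h \left(-1 + h^{2}\right)\right) = -2 + h + h \left(-1 + h^{2}\right)$)
$\frac{x{\left(-36 \right)} + 31913}{M{\left(101 \right)} + 26386} = \frac{\left(-2 + \left(-36\right)^{3}\right) + 31913}{130 + 26386} = \frac{\left(-2 - 46656\right) + 31913}{26516} = \left(-46658 + 31913\right) \frac{1}{26516} = \left(-14745\right) \frac{1}{26516} = - \frac{14745}{26516}$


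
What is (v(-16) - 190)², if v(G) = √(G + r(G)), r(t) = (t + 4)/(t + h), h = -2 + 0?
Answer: (570 - I*√138)²/9 ≈ 36085.0 - 1488.0*I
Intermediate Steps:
h = -2
r(t) = (4 + t)/(-2 + t) (r(t) = (t + 4)/(t - 2) = (4 + t)/(-2 + t))
v(G) = √(G + (4 + G)/(-2 + G))
(v(-16) - 190)² = (√((4 + (-16)² - 1*(-16))/(-2 - 16)) - 190)² = (√((4 + 256 + 16)/(-18)) - 190)² = (√(-1/18*276) - 190)² = (√(-46/3) - 190)² = (I*√138/3 - 190)² = (-190 + I*√138/3)²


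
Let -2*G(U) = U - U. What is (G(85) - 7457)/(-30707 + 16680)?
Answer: 7457/14027 ≈ 0.53162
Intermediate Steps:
G(U) = 0 (G(U) = -(U - U)/2 = -½*0 = 0)
(G(85) - 7457)/(-30707 + 16680) = (0 - 7457)/(-30707 + 16680) = -7457/(-14027) = -7457*(-1/14027) = 7457/14027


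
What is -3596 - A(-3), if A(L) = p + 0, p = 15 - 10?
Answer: -3601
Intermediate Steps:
p = 5
A(L) = 5 (A(L) = 5 + 0 = 5)
-3596 - A(-3) = -3596 - 1*5 = -3596 - 5 = -3601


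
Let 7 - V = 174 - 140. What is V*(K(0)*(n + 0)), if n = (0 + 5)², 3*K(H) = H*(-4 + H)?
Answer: 0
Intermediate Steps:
K(H) = H*(-4 + H)/3 (K(H) = (H*(-4 + H))/3 = H*(-4 + H)/3)
n = 25 (n = 5² = 25)
V = -27 (V = 7 - (174 - 140) = 7 - 1*34 = 7 - 34 = -27)
V*(K(0)*(n + 0)) = -27*(⅓)*0*(-4 + 0)*(25 + 0) = -27*(⅓)*0*(-4)*25 = -0*25 = -27*0 = 0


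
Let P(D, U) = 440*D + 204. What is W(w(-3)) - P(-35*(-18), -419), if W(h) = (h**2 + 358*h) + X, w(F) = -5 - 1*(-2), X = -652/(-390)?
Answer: -54301129/195 ≈ -2.7847e+5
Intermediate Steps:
X = 326/195 (X = -652*(-1/390) = 326/195 ≈ 1.6718)
w(F) = -3 (w(F) = -5 + 2 = -3)
P(D, U) = 204 + 440*D
W(h) = 326/195 + h**2 + 358*h (W(h) = (h**2 + 358*h) + 326/195 = 326/195 + h**2 + 358*h)
W(w(-3)) - P(-35*(-18), -419) = (326/195 + (-3)**2 + 358*(-3)) - (204 + 440*(-35*(-18))) = (326/195 + 9 - 1074) - (204 + 440*630) = -207349/195 - (204 + 277200) = -207349/195 - 1*277404 = -207349/195 - 277404 = -54301129/195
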